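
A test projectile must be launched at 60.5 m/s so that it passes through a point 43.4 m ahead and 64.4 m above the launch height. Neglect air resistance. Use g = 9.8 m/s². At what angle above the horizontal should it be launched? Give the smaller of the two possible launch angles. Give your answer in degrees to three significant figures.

59.7°

Trajectory: y = x tanθ − g x² (1 + tan²θ)/(2v₀²). With x = 43.4, y = 64.4, v₀ = 60.5, g = 9.80:
2.522 tan²θ − 43.4 tanθ + (66.92) = 0.
tanθ = [43.4 ± √(43.4² − 4 × 2.522 × (66.92))] / (2 × 2.522) = (43.4 ± 34.76) / 5.043, giving tanθ = 1.712 or 15.50.
θ = 59.71° or 86.31°; the smaller is 59.71°.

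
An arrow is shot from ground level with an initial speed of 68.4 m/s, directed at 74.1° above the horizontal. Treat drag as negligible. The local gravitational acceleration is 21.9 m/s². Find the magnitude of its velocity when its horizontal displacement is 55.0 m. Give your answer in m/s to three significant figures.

Resolve: vₓ = 68.40 cos 74.1° = 18.74 m/s and v_y0 = 68.40 sin 74.1° = 65.78 m/s.
Time to reach x = 55.0 m: t = x/vₓ = 55.0/18.74 = 2.935 s.
Vertical velocity there: v_y = v_y0 − g t = 65.78 − 21.9 × 2.935 = 1.505 m/s.
Speed: √(vₓ² + v_y²) = √(18.74² + 1.505²) = 18.80 m/s.

18.8 m/s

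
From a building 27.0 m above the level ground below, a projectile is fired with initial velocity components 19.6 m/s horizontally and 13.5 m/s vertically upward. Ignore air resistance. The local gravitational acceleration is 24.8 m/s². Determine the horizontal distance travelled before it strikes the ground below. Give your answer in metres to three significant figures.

The projectile lands when y = 27.0 + (13.50) t − ½·24.8·t² = 0. Positive root: t = (13.50 + √(13.50² + 2·24.8·27.0)) / 24.8 = (13.50 + 39.01) / 24.8 = 2.117 s.
Horizontal distance: R = vₓ t = 19.60 × 2.117 = 41.50 m.

41.5 m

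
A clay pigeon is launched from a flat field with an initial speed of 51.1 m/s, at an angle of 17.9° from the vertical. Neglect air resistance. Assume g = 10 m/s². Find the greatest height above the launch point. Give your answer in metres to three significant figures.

Resolve: vₓ = 51.10 sin 17.9° = 15.71 m/s and v_y0 = 51.10 cos 17.9° = 48.63 m/s.
Maximum height: H = v_y0² / (2g) = 48.63² / (2 × 10.0) = 118.2 m.

118 m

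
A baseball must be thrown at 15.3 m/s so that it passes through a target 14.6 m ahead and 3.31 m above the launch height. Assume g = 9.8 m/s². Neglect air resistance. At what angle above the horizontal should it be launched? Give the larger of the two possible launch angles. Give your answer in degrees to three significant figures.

Trajectory: y = x tanθ − g x² (1 + tan²θ)/(2v₀²). With x = 14.6, y = 3.31, v₀ = 15.3, g = 9.80:
4.462 tan²θ − 14.6 tanθ + (7.772) = 0.
tanθ = [14.6 ± √(14.6² − 4 × 4.462 × (7.772))] / (2 × 4.462) = (14.6 ± 8.628) / 8.924, giving tanθ = 0.6692 or 2.603.
θ = 33.79° or 68.98°; the larger is 68.98°.

69.0°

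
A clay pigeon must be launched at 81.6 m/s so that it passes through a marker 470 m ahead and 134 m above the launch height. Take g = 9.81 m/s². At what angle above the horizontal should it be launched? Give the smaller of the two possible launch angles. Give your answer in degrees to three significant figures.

Trajectory: y = x tanθ − g x² (1 + tan²θ)/(2v₀²). With x = 470, y = 134, v₀ = 81.6, g = 9.81:
162.7 tan²θ − 470 tanθ + (296.7) = 0.
tanθ = [470 ± √(470² − 4 × 162.7 × (296.7))] / (2 × 162.7) = (470 ± 166.6) / 325.5, giving tanθ = 0.9322 or 1.956.
θ = 42.99° or 62.92°; the smaller is 42.99°.

43.0°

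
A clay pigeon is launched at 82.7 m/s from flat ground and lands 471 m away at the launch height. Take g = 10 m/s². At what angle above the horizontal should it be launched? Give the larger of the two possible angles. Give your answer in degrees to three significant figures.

R = v₀² sin 2θ / g gives sin 2θ = gR/v₀² = 10.0·471/82.7² = 0.6887.
2θ = 43.52° or 180° − 43.52° = 136.5°, so θ = 21.76° or 68.24°.
The larger angle is 68.24°.

68.2°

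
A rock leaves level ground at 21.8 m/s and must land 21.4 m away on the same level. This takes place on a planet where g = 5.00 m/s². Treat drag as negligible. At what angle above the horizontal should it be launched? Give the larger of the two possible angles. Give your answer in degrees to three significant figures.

Level-ground range R = v₀² sin(2θ)/g ⇒ sin(2θ) = gR/v₀² = 5.00 × 21.4 / 21.8² = 0.2251.
2θ = 13.01° or 180° − 13.01° = 167.0°, so θ = 6.506° or 83.49°.
The larger angle is 83.49°.

83.5°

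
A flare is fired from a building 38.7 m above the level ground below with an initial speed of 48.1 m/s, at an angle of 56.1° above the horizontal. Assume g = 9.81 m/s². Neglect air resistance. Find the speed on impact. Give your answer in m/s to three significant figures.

55.4 m/s

Horizontal component vₓ = 48.10 cos 56.1° = 26.83 m/s; vertical v_y0 = 48.10 sin 56.1° = 39.92 m/s.
Vertical motion (up positive, ground at y = 0): 4.905 t² − (39.92) t − 38.7 = 0, so t = (39.92 + √(39.92² + 2·9.81·38.7)) / 9.81 = (39.92 + 48.51) / 9.81 = 9.015 s.
Vertical velocity at impact: v_y = v_y0 − g t = 39.92 − 9.81 × 9.015 = −48.51 m/s.
Speed: |v| = √(vₓ² + v_y²) = √(26.83² + 48.51²) = 55.43 m/s.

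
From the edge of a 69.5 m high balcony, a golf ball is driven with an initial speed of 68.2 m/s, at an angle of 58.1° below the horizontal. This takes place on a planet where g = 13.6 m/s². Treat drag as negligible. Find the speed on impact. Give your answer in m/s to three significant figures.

Horizontal component vₓ = 68.20 cos 58.1° = 36.04 m/s; vertical v_y0 = −57.90 m/s (downward).
Vertical motion (up positive, ground at y = 0): 6.800 t² − (−57.90) t − 69.5 = 0, so t = (−57.90 + √(57.90² + 2·13.6·69.5)) / 13.6 = (−57.90 + 72.41) / 13.6 = 1.067 s.
Vertical velocity at impact: v_y = v_y0 − g t = −57.90 − 13.6 × 1.067 = −72.41 m/s.
Speed: |v| = √(vₓ² + v_y²) = √(36.04² + 72.41²) = 80.88 m/s.

80.9 m/s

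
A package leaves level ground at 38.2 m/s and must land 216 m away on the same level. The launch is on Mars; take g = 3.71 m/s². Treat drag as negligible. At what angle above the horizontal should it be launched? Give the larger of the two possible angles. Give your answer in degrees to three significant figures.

From R = (v₀²/g) sin 2θ: sin 2θ = 3.71 × 216 / 1459.2 = 0.5492.
2θ = 33.31° or 180° − 33.31° = 146.7°, so θ = 16.65° or 73.35°.
The larger angle is 73.35°.

73.3°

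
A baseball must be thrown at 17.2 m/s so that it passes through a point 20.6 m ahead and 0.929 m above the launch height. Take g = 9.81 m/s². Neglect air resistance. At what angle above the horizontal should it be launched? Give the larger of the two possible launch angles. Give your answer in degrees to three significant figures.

Trajectory: y = x tanθ − g x² (1 + tan²θ)/(2v₀²). With x = 20.6, y = 0.929, v₀ = 17.2, g = 9.81:
7.036 tan²θ − 20.6 tanθ + (7.965) = 0.
tanθ = [20.6 ± √(20.6² − 4 × 7.036 × (7.965))] / (2 × 7.036) = (20.6 ± 14.15) / 14.07, giving tanθ = 0.4584 or 2.469.
θ = 24.63° or 67.95°; the larger is 67.95°.

68.0°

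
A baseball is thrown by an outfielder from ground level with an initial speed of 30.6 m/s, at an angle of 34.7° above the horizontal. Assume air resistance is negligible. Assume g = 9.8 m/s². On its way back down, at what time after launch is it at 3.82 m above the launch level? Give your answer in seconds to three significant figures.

3.32 s

Horizontal component vₓ = 30.60 cos 34.7° = 25.16 m/s; vertical v_y0 = 30.60 sin 34.7° = 17.42 m/s.
Require v_y0 t − ½ g t² = 3.82, i.e. 4.900 t² − 17.42 t + 3.82 = 0.
t = [17.42 ± √(17.42² − 2·9.80·3.82)] / 9.80 = (17.42 ± 15.12) / 9.80, so t = 0.2348 s or t = 3.320 s.
The descending-branch root is 3.320 s.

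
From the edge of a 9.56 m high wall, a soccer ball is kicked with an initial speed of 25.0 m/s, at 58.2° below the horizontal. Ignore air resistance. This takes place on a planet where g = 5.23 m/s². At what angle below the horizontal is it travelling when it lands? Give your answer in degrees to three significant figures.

60.7°

Horizontal component vₓ = 25.00 cos 58.2° = 13.17 m/s; vertical v_y0 = −21.25 m/s (downward).
The projectile lands when y = 9.56 + (−21.25) t − ½·5.23·t² = 0. Positive root: t = (−21.25 + √(21.25² + 2·5.23·9.56)) / 5.23 = (−21.25 + 23.48) / 5.23 = 0.4275 s.
At impact: v_y = v_y0 − g t = −23.48 m/s; vₓ = 13.17 m/s.
Angle below horizontal: arctan(|v_y|/vₓ) = arctan(23.48/13.17) = 60.71°.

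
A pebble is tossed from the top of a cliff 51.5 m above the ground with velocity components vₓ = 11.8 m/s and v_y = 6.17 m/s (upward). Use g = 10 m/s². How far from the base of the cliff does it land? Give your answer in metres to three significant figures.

45.8 m

The projectile lands when y = 51.5 + (6.170) t − ½·10.0·t² = 0. Positive root: t = (6.170 + √(6.170² + 2·10.0·51.5)) / 10.0 = (6.170 + 32.68) / 10.0 = 3.885 s.
Horizontal distance: R = vₓ t = 11.80 × 3.885 = 45.84 m.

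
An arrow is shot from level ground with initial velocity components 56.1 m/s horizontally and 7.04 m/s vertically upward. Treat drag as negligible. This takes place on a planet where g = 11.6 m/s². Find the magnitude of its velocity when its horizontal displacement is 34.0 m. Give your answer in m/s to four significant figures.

56.10 m/s

At x = 34.0 m, t = x/vₓ = 34.0/56.10 = 0.6061 s.
Vertical velocity there: v_y = v_y0 − g t = 7.040 − 11.6 × 0.6061 = 0.009697 m/s.
Speed: √(vₓ² + v_y²) = √(56.10² + 0.009697²) = 56.10 m/s.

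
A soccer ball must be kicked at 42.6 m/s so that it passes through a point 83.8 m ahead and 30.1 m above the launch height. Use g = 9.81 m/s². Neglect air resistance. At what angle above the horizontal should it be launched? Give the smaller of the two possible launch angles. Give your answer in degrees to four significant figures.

34.80°

Trajectory: y = x tanθ − g x² (1 + tan²θ)/(2v₀²). With x = 83.8, y = 30.1, v₀ = 42.6, g = 9.81:
18.98 tan²θ − 83.8 tanθ + (49.08) = 0.
tanθ = [83.8 ± √(83.8² − 4 × 18.98 × (49.08))] / (2 × 18.98) = (83.8 ± 57.41) / 37.96, giving tanθ = 0.6951 or 3.720.
θ = 34.80° or 74.95°; the smaller is 34.80°.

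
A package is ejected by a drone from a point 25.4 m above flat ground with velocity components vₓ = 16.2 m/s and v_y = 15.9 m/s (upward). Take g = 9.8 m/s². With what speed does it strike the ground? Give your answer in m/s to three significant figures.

With up positive and y = 0 at the ground: y(t) = 25.4 + (15.90) t − 4.900 t². Setting y = 0 and taking the positive root: t = [15.90 + √(15.90² + 2·9.80·25.4)] / 9.80 = (15.90 + 27.40) / 9.80 = 4.418 s.
Vertical velocity at impact: v_y = v_y0 − g t = 15.90 − 9.80 × 4.418 = −27.40 m/s.
Speed: |v| = √(vₓ² + v_y²) = √(16.20² + 27.40²) = 31.83 m/s.

31.8 m/s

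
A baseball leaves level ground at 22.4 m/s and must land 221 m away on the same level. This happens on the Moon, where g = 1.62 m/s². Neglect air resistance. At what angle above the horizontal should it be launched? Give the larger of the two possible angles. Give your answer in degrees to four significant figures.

From R = (v₀²/g) sin 2θ: sin 2θ = 1.62 × 221 / 501.76 = 0.7135.
2θ = 45.52° or 180° − 45.52° = 134.5°, so θ = 22.76° or 67.24°.
The larger angle is 67.24°.

67.24°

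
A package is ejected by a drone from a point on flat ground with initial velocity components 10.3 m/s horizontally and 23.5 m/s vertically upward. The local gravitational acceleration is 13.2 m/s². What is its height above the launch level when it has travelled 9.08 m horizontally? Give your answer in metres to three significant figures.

Time to reach x = 9.08 m: t = x/vₓ = 9.08/10.30 = 0.8816 s.
Height: y = v_y0 t − ½ g t² = 23.50 × 0.8816 − 6.600 × 0.8816² = 20.72 − 5.129 = 15.59 m.

15.6 m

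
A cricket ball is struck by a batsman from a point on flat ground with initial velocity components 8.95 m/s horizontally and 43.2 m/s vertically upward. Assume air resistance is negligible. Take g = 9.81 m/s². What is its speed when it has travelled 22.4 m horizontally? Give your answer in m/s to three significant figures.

x = vₓ t ⇒ t = 22.4/8.950 = 2.503 s.
Vertical velocity there: v_y = v_y0 − g t = 43.20 − 9.81 × 2.503 = 18.65 m/s.
Speed: √(vₓ² + v_y²) = √(8.950² + 18.65²) = 20.68 m/s.

20.7 m/s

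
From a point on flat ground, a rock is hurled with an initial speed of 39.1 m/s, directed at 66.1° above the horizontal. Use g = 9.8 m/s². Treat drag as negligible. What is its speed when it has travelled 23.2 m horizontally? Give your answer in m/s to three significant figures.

vₓ = 39.10 cos 66.1° = 15.84 m/s; v_y0 = 39.10 sin 66.1° = 35.75 m/s.
x = vₓ t ⇒ t = 23.2/15.84 = 1.465 s.
Vertical velocity there: v_y = v_y0 − g t = 35.75 − 9.80 × 1.465 = 21.39 m/s.
Speed: √(vₓ² + v_y²) = √(15.84² + 21.39²) = 26.62 m/s.

26.6 m/s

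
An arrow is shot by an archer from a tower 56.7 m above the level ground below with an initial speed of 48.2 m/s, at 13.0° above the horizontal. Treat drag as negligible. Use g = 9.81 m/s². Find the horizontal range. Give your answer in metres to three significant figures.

vₓ = 48.20 cos 13.0° = 46.96 m/s; v_y0 = 48.20 sin 13.0° = 10.84 m/s.
The projectile lands when y = 56.7 + (10.84) t − ½·9.81·t² = 0. Positive root: t = (10.84 + √(10.84² + 2·9.81·56.7)) / 9.81 = (10.84 + 35.07) / 9.81 = 4.680 s.
Horizontal distance: R = vₓ t = 46.96 × 4.680 = 219.8 m.

220 m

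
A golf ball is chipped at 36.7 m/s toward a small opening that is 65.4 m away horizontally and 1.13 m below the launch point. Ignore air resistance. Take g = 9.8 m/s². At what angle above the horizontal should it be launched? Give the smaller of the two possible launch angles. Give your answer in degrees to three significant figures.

Trajectory: y = x tanθ − g x² (1 + tan²θ)/(2v₀²). With x = 65.4, y = −1.13, v₀ = 36.7, g = 9.80:
15.56 tan²θ − 65.4 tanθ + (14.43) = 0.
tanθ = [65.4 ± √(65.4² − 4 × 15.56 × (14.43))] / (2 × 15.56) = (65.4 ± 58.13) / 31.12, giving tanθ = 0.2336 or 3.969.
θ = 13.15° or 75.86°; the smaller is 13.15°.

13.2°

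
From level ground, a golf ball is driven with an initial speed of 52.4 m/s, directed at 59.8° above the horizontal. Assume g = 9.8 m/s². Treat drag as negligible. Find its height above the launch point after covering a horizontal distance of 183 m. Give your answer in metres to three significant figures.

78.2 m

Horizontal component vₓ = 52.40 cos 59.8° = 26.36 m/s; vertical v_y0 = 52.40 sin 59.8° = 45.29 m/s.
Time to reach x = 183 m: t = x/vₓ = 183/26.36 = 6.943 s.
Height: y = v_y0 t − ½ g t² = 45.29 × 6.943 − 4.900 × 6.943² = 314.4 − 236.2 = 78.23 m.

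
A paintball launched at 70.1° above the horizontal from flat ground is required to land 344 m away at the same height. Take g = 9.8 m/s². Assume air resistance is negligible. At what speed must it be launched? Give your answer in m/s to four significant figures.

Level-ground range: R = v₀² sin(2θ)/g, so v₀ = √(gR / sin 2θ).
v₀ = √(9.80 × 344 / sin 140.2°) = √(3371 / 0.6401) = √5266.6 = 72.57 m/s.

72.57 m/s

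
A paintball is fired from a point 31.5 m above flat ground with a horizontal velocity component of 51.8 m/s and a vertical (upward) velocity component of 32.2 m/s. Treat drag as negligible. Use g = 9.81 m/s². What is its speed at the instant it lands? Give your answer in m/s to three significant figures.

65.9 m/s

With up positive and y = 0 at the ground: y(t) = 31.5 + (32.20) t − 4.905 t². Setting y = 0 and taking the positive root: t = [32.20 + √(32.20² + 2·9.81·31.5)] / 9.81 = (32.20 + 40.68) / 9.81 = 7.429 s.
Vertical velocity at impact: v_y = v_y0 − g t = 32.20 − 9.81 × 7.429 = −40.68 m/s.
Speed: |v| = √(vₓ² + v_y²) = √(51.80² + 40.68²) = 65.86 m/s.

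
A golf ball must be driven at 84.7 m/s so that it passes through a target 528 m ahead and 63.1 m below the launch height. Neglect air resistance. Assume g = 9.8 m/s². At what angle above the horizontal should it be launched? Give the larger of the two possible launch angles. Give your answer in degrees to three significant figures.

Trajectory: y = x tanθ − g x² (1 + tan²θ)/(2v₀²). With x = 528, y = −63.1, v₀ = 84.7, g = 9.80:
190.4 tan²θ − 528 tanθ + (127.3) = 0.
tanθ = [528 ± √(528² − 4 × 190.4 × (127.3))] / (2 × 190.4) = (528 ± 426.4) / 380.8, giving tanθ = 0.2668 or 2.506.
θ = 14.94° or 68.25°; the larger is 68.25°.

68.2°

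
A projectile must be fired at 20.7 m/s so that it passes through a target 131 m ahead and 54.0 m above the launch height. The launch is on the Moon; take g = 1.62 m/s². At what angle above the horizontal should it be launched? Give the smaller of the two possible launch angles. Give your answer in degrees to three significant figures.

Trajectory: y = x tanθ − g x² (1 + tan²θ)/(2v₀²). With x = 131, y = 54.0, v₀ = 20.7, g = 1.62:
32.44 tan²θ − 131 tanθ + (86.44) = 0.
tanθ = [131 ± √(131² − 4 × 32.44 × (86.44))] / (2 × 32.44) = (131 ± 77.10) / 64.88, giving tanθ = 0.8308 or 3.207.
θ = 39.72° or 72.68°; the smaller is 39.72°.

39.7°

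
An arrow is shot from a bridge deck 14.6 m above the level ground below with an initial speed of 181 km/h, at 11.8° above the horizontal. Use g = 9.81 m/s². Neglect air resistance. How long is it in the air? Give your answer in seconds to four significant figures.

3.067 s

Convert: 181 km/h = 181/3.6 = 50.28 m/s.
Horizontal component vₓ = 50.28 cos 11.8° = 49.22 m/s; vertical v_y0 = 50.28 sin 11.8° = 10.28 m/s.
With up positive and y = 0 at the ground: y(t) = 14.6 + (10.28) t − 4.905 t². Setting y = 0 and taking the positive root: t = [10.28 + √(10.28² + 2·9.81·14.6)] / 9.81 = (10.28 + 19.80) / 9.81 = 3.067 s.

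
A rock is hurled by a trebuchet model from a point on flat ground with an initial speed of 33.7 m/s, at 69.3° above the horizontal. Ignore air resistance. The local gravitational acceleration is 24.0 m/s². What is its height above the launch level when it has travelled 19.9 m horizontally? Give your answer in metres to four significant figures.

vₓ = 33.70 cos 69.3° = 11.91 m/s; v_y0 = 33.70 sin 69.3° = 31.52 m/s.
At x = 19.9 m, t = x/vₓ = 19.9/11.91 = 1.671 s.
Height: y = v_y0 t − ½ g t² = 31.52 × 1.671 − 12.00 × 1.671² = 52.66 − 33.49 = 19.17 m.

19.17 m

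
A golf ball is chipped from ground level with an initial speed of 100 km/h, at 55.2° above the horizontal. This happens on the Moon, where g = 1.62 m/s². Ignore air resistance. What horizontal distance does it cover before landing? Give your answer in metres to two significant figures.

Convert: 100 km/h = 100/3.6 = 27.78 m/s.
Horizontal component vₓ = 27.78 cos 55.2° = 15.85 m/s; vertical v_y0 = 27.78 sin 55.2° = 22.81 m/s.
Time aloft: T = 2 v_y0 / g = 2 × 22.81 / 1.62 = 28.16 s.
Horizontal distance R = vₓ T = 15.85 × 28.16 = 446.4 m.

450 m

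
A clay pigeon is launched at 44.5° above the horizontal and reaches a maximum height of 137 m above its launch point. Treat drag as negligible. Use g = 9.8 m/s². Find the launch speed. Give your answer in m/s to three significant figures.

73.9 m/s

At the peak v_y = 0, so v_y0 = √(2gH) = √(2 × 9.80 × 137) = 51.82 m/s.
v_y0 = v₀ sin θ ⇒ v₀ = 51.82 / sin 44.5° = 73.93 m/s.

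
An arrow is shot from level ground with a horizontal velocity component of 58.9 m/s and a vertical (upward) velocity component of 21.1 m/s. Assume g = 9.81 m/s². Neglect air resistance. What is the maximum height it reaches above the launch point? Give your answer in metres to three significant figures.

Maximum height: H = v_y0² / (2g) = 21.10² / (2 × 9.81) = 22.69 m.

22.7 m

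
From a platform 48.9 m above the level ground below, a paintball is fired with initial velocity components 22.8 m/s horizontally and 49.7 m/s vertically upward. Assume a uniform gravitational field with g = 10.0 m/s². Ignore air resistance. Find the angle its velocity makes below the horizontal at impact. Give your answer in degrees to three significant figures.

68.8°

Vertical motion (up positive, ground at y = 0): 5.000 t² − (49.70) t − 48.9 = 0, so t = (49.70 + √(49.70² + 2·10.0·48.9)) / 10.0 = (49.70 + 58.72) / 10.0 = 10.84 s.
At impact: v_y = v_y0 − g t = −58.72 m/s; vₓ = 22.80 m/s.
Angle below horizontal: arctan(|v_y|/vₓ) = arctan(58.72/22.80) = 68.78°.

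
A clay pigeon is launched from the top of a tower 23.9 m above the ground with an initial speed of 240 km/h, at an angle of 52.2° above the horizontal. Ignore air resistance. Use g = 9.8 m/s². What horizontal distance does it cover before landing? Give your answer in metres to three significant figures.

457 m

Convert: 240 km/h = 240/3.6 = 66.67 m/s.
vₓ = 66.67 cos 52.2° = 40.86 m/s; v_y0 = 66.67 sin 52.2° = 52.68 m/s.
With up positive and y = 0 at the ground: y(t) = 23.9 + (52.68) t − 4.900 t². Setting y = 0 and taking the positive root: t = [52.68 + √(52.68² + 2·9.80·23.9)] / 9.80 = (52.68 + 56.95) / 9.80 = 11.19 s.
Horizontal distance: R = vₓ t = 40.86 × 11.19 = 457.1 m.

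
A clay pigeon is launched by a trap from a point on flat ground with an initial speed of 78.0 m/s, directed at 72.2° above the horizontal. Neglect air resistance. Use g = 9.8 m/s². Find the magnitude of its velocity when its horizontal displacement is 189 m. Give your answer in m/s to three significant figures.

24.1 m/s

Horizontal component vₓ = 78.00 cos 72.2° = 23.84 m/s; vertical v_y0 = 78.00 sin 72.2° = 74.27 m/s.
Time to reach x = 189 m: t = x/vₓ = 189/23.84 = 7.926 s.
Vertical velocity there: v_y = v_y0 − g t = 74.27 − 9.80 × 7.926 = −3.413 m/s.
Speed: √(vₓ² + v_y²) = √(23.84² + 3.413²) = 24.09 m/s.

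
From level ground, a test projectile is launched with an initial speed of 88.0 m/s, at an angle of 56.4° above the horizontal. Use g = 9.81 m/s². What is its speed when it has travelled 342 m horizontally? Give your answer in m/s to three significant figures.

Resolve: vₓ = 88.00 cos 56.4° = 48.70 m/s and v_y0 = 88.00 sin 56.4° = 73.30 m/s.
x = vₓ t ⇒ t = 342/48.70 = 7.023 s.
Vertical velocity there: v_y = v_y0 − g t = 73.30 − 9.81 × 7.023 = 4.403 m/s.
Speed: √(vₓ² + v_y²) = √(48.70² + 4.403²) = 48.90 m/s.

48.9 m/s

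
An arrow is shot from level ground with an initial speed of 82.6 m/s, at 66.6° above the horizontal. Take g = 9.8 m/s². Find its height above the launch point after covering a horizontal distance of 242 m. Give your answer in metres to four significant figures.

292.6 m

Horizontal component vₓ = 82.60 cos 66.6° = 32.80 m/s; vertical v_y0 = 82.60 sin 66.6° = 75.81 m/s.
x = vₓ t ⇒ t = 242/32.80 = 7.377 s.
Height: y = v_y0 t − ½ g t² = 75.81 × 7.377 − 4.900 × 7.377² = 559.2 − 266.7 = 292.6 m.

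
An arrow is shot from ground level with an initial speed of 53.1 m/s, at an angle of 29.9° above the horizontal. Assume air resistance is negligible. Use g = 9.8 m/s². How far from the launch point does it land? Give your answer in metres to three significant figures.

249 m

Components: vₓ = 53.10 cos 29.9° = 46.03 m/s, v_y0 = 53.10 sin 29.9° = 26.47 m/s.
Flight time T = 2 v_y0 / g = 5.402 s.
Horizontal distance R = vₓ T = 46.03 × 5.402 = 248.7 m.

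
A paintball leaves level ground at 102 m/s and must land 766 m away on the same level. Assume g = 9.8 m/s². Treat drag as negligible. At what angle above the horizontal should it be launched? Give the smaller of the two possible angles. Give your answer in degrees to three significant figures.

Level-ground range R = v₀² sin(2θ)/g ⇒ sin(2θ) = gR/v₀² = 9.80 × 766 / 102² = 0.7215.
2θ = 46.18° or 180° − 46.18° = 133.8°, so θ = 23.09° or 66.91°.
The smaller angle is 23.09°.

23.1°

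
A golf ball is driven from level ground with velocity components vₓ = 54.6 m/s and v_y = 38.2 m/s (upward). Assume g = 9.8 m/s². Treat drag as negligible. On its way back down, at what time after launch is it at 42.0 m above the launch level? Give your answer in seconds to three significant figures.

6.47 s

Height y(t) = 38.20 t − 4.900 t² = 42.0 gives 4.900 t² − 38.20 t + 42.0 = 0.
t = [38.20 ± √(38.20² − 2·9.80·42.0)] / 9.80 = (38.20 ± 25.22) / 9.80, so t = 1.325 s or t = 6.471 s.
The descending-branch root is 6.471 s.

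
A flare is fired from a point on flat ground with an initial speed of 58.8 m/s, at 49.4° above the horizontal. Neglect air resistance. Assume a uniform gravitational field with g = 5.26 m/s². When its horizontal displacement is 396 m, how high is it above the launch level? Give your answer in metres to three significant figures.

vₓ = 58.80 cos 49.4° = 38.27 m/s; v_y0 = 58.80 sin 49.4° = 44.65 m/s.
At x = 396 m, t = x/vₓ = 396/38.27 = 10.35 s.
Height: y = v_y0 t − ½ g t² = 44.65 × 10.35 − 2.630 × 10.35² = 462.0 − 281.7 = 180.4 m.

180 m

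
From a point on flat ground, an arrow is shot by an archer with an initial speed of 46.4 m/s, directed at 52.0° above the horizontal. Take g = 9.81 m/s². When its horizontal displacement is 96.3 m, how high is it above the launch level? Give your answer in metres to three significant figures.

67.5 m

Components: vₓ = 46.40 cos 52.0° = 28.57 m/s, v_y0 = 46.40 sin 52.0° = 36.56 m/s.
Time to reach x = 96.3 m: t = x/vₓ = 96.3/28.57 = 3.371 s.
Height: y = v_y0 t − ½ g t² = 36.56 × 3.371 − 4.905 × 3.371² = 123.3 − 55.74 = 67.52 m.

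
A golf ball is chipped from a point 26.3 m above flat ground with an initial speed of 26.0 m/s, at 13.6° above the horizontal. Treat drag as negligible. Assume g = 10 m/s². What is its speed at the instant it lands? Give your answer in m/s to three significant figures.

34.7 m/s

Resolve: vₓ = 26.00 cos 13.6° = 25.27 m/s and v_y0 = 26.00 sin 13.6° = 6.114 m/s.
Vertical motion (up positive, ground at y = 0): 5.000 t² − (6.114) t − 26.3 = 0, so t = (6.114 + √(6.114² + 2·10.0·26.3)) / 10.0 = (6.114 + 23.74) / 10.0 = 2.985 s.
Vertical velocity at impact: v_y = v_y0 − g t = 6.114 − 10.0 × 2.985 = −23.74 m/s.
Speed: |v| = √(vₓ² + v_y²) = √(25.27² + 23.74²) = 34.67 m/s.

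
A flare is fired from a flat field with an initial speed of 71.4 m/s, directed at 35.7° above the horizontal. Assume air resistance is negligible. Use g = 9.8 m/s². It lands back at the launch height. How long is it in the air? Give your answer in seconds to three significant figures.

8.50 s

Horizontal component vₓ = 71.40 cos 35.7° = 57.98 m/s; vertical v_y0 = 71.40 sin 35.7° = 41.66 m/s.
Time of flight on level ground: T = 2 v_y0 / g = 2 × 41.66 / 9.80 = 8.503 s.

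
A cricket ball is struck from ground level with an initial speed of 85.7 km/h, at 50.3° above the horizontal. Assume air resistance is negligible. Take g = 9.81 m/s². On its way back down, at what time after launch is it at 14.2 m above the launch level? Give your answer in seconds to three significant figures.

2.64 s

Convert: 85.7 km/h = 85.7/3.6 = 23.81 m/s.
Components: vₓ = 23.81 cos 50.3° = 15.21 m/s, v_y0 = 23.81 sin 50.3° = 18.32 m/s.
Require v_y0 t − ½ g t² = 14.2, i.e. 4.905 t² − 18.32 t + 14.2 = 0.
t = [18.32 ± √(18.32² − 2·9.81·14.2)] / 9.81 = (18.32 ± 7.541) / 9.81, so t = 1.098 s or t = 2.636 s.
The descending-branch root is 2.636 s.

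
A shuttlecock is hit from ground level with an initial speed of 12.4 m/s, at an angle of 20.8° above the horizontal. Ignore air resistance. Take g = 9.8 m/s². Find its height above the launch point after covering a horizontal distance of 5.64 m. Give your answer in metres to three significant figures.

Components: vₓ = 12.40 cos 20.8° = 11.59 m/s, v_y0 = 12.40 sin 20.8° = 4.403 m/s.
Time to reach x = 5.64 m: t = x/vₓ = 5.64/11.59 = 0.4865 s.
Height: y = v_y0 t − ½ g t² = 4.403 × 0.4865 − 4.900 × 0.4865² = 2.142 − 1.160 = 0.9825 m.

0.982 m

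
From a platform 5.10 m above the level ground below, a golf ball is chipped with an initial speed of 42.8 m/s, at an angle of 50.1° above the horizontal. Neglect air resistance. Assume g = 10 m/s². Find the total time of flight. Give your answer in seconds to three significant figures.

6.72 s

Components: vₓ = 42.80 cos 50.1° = 27.45 m/s, v_y0 = 42.80 sin 50.1° = 32.83 m/s.
The projectile lands when y = 5.10 + (32.83) t − ½·10.0·t² = 0. Positive root: t = (32.83 + √(32.83² + 2·10.0·5.10)) / 10.0 = (32.83 + 34.35) / 10.0 = 6.719 s.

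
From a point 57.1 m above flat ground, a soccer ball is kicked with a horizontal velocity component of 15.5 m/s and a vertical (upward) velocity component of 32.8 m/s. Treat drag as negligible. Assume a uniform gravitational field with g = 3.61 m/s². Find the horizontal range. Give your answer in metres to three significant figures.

306 m

The projectile lands when y = 57.1 + (32.80) t − ½·3.61·t² = 0. Positive root: t = (32.80 + √(32.80² + 2·3.61·57.1)) / 3.61 = (32.80 + 38.58) / 3.61 = 19.77 s.
Horizontal distance: R = vₓ t = 15.50 × 19.77 = 306.5 m.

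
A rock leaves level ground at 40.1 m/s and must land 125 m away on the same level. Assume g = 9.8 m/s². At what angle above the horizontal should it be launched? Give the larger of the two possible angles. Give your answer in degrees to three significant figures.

65.2°

From R = (v₀²/g) sin 2θ: sin 2θ = 9.80 × 125 / 1608.0 = 0.7618.
2θ = 49.62° or 180° − 49.62° = 130.4°, so θ = 24.81° or 65.19°.
The larger angle is 65.19°.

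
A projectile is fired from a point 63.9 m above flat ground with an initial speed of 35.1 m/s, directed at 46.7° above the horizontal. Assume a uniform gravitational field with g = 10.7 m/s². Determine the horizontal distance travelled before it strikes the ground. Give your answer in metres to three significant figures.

159 m

Resolve: vₓ = 35.10 cos 46.7° = 24.07 m/s and v_y0 = 35.10 sin 46.7° = 25.54 m/s.
The projectile lands when y = 63.9 + (25.54) t − ½·10.7·t² = 0. Positive root: t = (25.54 + √(25.54² + 2·10.7·63.9)) / 10.7 = (25.54 + 44.94) / 10.7 = 6.588 s.
Horizontal distance: R = vₓ t = 24.07 × 6.588 = 158.6 m.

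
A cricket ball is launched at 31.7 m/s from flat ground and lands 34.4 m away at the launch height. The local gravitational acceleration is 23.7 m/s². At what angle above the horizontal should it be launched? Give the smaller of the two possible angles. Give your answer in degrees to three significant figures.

R = v₀² sin 2θ / g gives sin 2θ = gR/v₀² = 23.7·34.4/31.7² = 0.8113.
2θ = 54.22° or 180° − 54.22° = 125.8°, so θ = 27.11° or 62.89°.
The smaller angle is 27.11°.

27.1°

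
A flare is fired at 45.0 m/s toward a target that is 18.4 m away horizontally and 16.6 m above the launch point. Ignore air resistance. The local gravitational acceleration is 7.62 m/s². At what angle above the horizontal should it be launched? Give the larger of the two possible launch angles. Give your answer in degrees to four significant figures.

87.95°

Trajectory: y = x tanθ − g x² (1 + tan²θ)/(2v₀²). With x = 18.4, y = 16.6, v₀ = 45.0, g = 7.62:
0.6370 tan²θ − 18.4 tanθ + (17.24) = 0.
tanθ = [18.4 ± √(18.4² − 4 × 0.6370 × (17.24))] / (2 × 0.6370) = (18.4 ± 17.17) / 1.274, giving tanθ = 0.9693 or 27.92.
θ = 44.11° or 87.95°; the larger is 87.95°.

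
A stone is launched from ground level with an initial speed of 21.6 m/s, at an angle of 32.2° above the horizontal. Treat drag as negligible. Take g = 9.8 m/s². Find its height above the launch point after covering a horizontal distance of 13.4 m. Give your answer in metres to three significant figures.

5.80 m

Resolve: vₓ = 21.60 cos 32.2° = 18.28 m/s and v_y0 = 21.60 sin 32.2° = 11.51 m/s.
At x = 13.4 m, t = x/vₓ = 13.4/18.28 = 0.7331 s.
Height: y = v_y0 t − ½ g t² = 11.51 × 0.7331 − 4.900 × 0.7331² = 8.438 − 2.634 = 5.805 m.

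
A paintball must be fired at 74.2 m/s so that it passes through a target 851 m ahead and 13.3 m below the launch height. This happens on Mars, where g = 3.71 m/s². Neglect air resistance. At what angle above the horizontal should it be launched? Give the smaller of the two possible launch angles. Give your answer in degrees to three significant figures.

Trajectory: y = x tanθ − g x² (1 + tan²θ)/(2v₀²). With x = 851, y = −13.3, v₀ = 74.2, g = 3.71:
244.0 tan²θ − 851 tanθ + (230.7) = 0.
tanθ = [851 ± √(851² − 4 × 244.0 × (230.7))] / (2 × 244.0) = (851 ± 706.4) / 488.0, giving tanθ = 0.2963 or 3.191.
θ = 16.50° or 72.60°; the smaller is 16.50°.

16.5°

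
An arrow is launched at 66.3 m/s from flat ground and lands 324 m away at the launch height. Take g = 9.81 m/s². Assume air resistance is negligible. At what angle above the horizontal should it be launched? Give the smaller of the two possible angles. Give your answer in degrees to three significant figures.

23.2°

Level-ground range R = v₀² sin(2θ)/g ⇒ sin(2θ) = gR/v₀² = 9.81 × 324 / 66.3² = 0.7231.
2θ = 46.31° or 180° − 46.31° = 133.7°, so θ = 23.15° or 66.85°.
The smaller angle is 23.15°.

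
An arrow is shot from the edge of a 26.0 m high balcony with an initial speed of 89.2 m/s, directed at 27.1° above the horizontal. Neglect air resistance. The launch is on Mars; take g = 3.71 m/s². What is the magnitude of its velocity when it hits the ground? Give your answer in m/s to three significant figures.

Resolve: vₓ = 89.20 cos 27.1° = 79.41 m/s and v_y0 = 89.20 sin 27.1° = 40.63 m/s.
With up positive and y = 0 at the ground: y(t) = 26.0 + (40.63) t − 1.855 t². Setting y = 0 and taking the positive root: t = [40.63 + √(40.63² + 2·3.71·26.0)] / 3.71 = (40.63 + 42.94) / 3.71 = 22.53 s.
Vertical velocity at impact: v_y = v_y0 − g t = 40.63 − 3.71 × 22.53 = −42.94 m/s.
Speed: |v| = √(vₓ² + v_y²) = √(79.41² + 42.94²) = 90.27 m/s.

90.3 m/s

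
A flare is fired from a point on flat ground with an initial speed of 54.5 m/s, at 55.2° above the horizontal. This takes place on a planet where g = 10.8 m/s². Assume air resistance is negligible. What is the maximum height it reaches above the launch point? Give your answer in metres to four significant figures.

92.72 m

Resolve: vₓ = 54.50 cos 55.2° = 31.10 m/s and v_y0 = 54.50 sin 55.2° = 44.75 m/s.
Maximum height: H = v_y0² / (2g) = 44.75² / (2 × 10.8) = 92.72 m.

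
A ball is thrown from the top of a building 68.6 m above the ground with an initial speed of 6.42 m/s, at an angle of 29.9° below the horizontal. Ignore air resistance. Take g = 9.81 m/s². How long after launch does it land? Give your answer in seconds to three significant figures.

3.43 s

Resolve: vₓ = 6.420 cos 29.9° = 5.565 m/s and v_y0 = −3.200 m/s (downward).
With up positive and y = 0 at the ground: y(t) = 68.6 + (−3.200) t − 4.905 t². Setting y = 0 and taking the positive root: t = [−3.200 + √(3.200² + 2·9.81·68.6)] / 9.81 = (−3.200 + 36.83) / 9.81 = 3.428 s.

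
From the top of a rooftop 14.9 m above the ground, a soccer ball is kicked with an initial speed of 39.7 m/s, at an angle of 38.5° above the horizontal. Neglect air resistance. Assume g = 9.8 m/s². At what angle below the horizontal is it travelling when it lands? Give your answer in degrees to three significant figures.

Horizontal component vₓ = 39.70 cos 38.5° = 31.07 m/s; vertical v_y0 = 39.70 sin 38.5° = 24.71 m/s.
With up positive and y = 0 at the ground: y(t) = 14.9 + (24.71) t − 4.900 t². Setting y = 0 and taking the positive root: t = [24.71 + √(24.71² + 2·9.80·14.9)] / 9.80 = (24.71 + 30.05) / 9.80 = 5.588 s.
At impact: v_y = v_y0 − g t = −30.05 m/s; vₓ = 31.07 m/s.
Angle below horizontal: arctan(|v_y|/vₓ) = arctan(30.05/31.07) = 44.04°.

44.0°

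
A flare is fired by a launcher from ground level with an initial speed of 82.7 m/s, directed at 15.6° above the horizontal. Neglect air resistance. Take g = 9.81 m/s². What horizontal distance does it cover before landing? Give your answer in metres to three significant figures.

361 m

Resolve: vₓ = 82.70 cos 15.6° = 79.65 m/s and v_y0 = 82.70 sin 15.6° = 22.24 m/s.
Flight time T = 2 v_y0 / g = 4.534 s.
Horizontal distance R = vₓ T = 79.65 × 4.534 = 361.2 m.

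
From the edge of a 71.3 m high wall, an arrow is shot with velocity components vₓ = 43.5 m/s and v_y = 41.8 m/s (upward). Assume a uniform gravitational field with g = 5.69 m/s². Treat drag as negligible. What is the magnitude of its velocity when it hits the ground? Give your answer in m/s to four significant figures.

The projectile lands when y = 71.3 + (41.80) t − ½·5.69·t² = 0. Positive root: t = (41.80 + √(41.80² + 2·5.69·71.3)) / 5.69 = (41.80 + 50.58) / 5.69 = 16.24 s.
Vertical velocity at impact: v_y = v_y0 − g t = 41.80 − 5.69 × 16.24 = −50.58 m/s.
Speed: |v| = √(vₓ² + v_y²) = √(43.50² + 50.58²) = 66.71 m/s.

66.71 m/s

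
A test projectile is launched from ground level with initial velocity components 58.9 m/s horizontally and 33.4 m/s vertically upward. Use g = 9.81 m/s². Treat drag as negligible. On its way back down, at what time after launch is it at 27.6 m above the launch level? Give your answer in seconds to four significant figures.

5.847 s

Set y = v_y0 t − ½ g t² = 27.6: 4.905 t² − 33.40 t + 27.6 = 0.
Quadratic formula: t = (33.40 ± √574.05) / 9.81 = (33.40 ± 23.96) / 9.81 → t = 0.9624 s or 5.847 s.
The descending-branch root is 5.847 s.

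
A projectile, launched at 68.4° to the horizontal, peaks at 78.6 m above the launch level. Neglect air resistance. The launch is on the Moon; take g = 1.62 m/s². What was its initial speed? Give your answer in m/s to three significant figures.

At the peak v_y = 0, so v_y0 = √(2gH) = √(2 × 1.62 × 78.6) = 15.96 m/s.
v_y0 = v₀ sin θ ⇒ v₀ = 15.96 / sin 68.4° = 17.16 m/s.

17.2 m/s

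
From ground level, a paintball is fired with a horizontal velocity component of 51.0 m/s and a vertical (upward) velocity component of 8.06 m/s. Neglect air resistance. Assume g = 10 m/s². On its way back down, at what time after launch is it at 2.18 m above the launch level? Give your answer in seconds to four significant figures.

Height y(t) = 8.060 t − 5.000 t² = 2.18 gives 5.000 t² − 8.060 t + 2.18 = 0.
Quadratic formula: t = (8.060 ± √21.364) / 10.0 = (8.060 ± 4.622) / 10.0 → t = 0.3438 s or 1.268 s.
The descending-branch root is 1.268 s.

1.268 s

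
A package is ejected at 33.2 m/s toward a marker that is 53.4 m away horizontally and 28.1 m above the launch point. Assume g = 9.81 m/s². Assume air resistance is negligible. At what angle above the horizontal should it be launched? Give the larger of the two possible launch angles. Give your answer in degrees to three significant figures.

72.7°

Trajectory: y = x tanθ − g x² (1 + tan²θ)/(2v₀²). With x = 53.4, y = 28.1, v₀ = 33.2, g = 9.81:
12.69 tan²θ − 53.4 tanθ + (40.79) = 0.
tanθ = [53.4 ± √(53.4² − 4 × 12.69 × (40.79))] / (2 × 12.69) = (53.4 ± 27.95) / 25.38, giving tanθ = 1.003 or 3.205.
θ = 45.08° or 72.67°; the larger is 72.67°.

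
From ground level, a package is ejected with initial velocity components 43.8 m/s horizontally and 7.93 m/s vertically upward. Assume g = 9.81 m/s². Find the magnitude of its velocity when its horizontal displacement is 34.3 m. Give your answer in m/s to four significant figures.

x = vₓ t ⇒ t = 34.3/43.80 = 0.7831 s.
Vertical velocity there: v_y = v_y0 − g t = 7.930 − 9.81 × 0.7831 = 0.2477 m/s.
Speed: √(vₓ² + v_y²) = √(43.80² + 0.2477²) = 43.80 m/s.

43.80 m/s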